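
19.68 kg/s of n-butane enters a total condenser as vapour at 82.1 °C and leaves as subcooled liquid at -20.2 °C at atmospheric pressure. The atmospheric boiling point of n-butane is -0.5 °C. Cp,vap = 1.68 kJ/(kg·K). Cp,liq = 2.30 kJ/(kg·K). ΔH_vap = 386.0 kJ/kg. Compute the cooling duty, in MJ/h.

vapour 82.1→-0.5 °C: -138.77 kJ/kg
condensation at -0.5 °C: -386 kJ/kg
liquid -0.5→-20.2 °C: -45.31 kJ/kg
Δh = -138.77 + -386 + -45.31 = -570.08 kJ/kg
Q = ṁ·Δh = 19.68 kg/s × -570.08 kJ/kg = -11219 kJ/s
|Q| = 11219 kW = 40389 MJ/h

Q_c = 40400 MJ/h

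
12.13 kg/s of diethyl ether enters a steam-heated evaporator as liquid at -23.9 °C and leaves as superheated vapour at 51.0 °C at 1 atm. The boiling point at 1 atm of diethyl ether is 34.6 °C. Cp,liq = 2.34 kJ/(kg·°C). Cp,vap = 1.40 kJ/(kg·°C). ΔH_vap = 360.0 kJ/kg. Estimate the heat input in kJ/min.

Q = 378000 kJ/min

liquid -23.9→34.6 °C: 136.89 kJ/kg
vaporisation at 34.6 °C: 360 kJ/kg
vapour 34.6→51.0 °C: 22.96 kJ/kg
Δh = 136.89 + 360 + 22.96 = 519.85 kJ/kg
Q = ṁ·Δh = 12.13 kg/s × 519.85 kJ/kg = 6305.8 kJ/s
|Q| = 6305.8 kW = 378350 kJ/min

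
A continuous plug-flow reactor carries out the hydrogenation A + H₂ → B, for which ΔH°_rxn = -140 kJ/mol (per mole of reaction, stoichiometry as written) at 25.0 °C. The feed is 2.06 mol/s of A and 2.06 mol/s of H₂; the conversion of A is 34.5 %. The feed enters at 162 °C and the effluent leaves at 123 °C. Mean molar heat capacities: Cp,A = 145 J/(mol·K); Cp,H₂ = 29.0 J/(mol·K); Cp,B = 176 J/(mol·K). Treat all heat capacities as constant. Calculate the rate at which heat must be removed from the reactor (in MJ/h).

Q_out = 408 MJ/h

Extent of reaction ξ = 0.345 × 2.06 = 0.7107 mol/s
Reaction term: ξ·ΔH°_rxn = 0.7107 × -140 = -99.498 kJ/s
Sensible, feed 162→25 °C: -49.106 kJ/s
Outlet flows (mol/s): A 1.3493, H₂ 1.3493, B 0.7107
Sensible, products 25→123 °C: 35.266 kJ/s
Q = ΔH = -113.34 kJ/s = -113.34 kW
Heat removed = 408.02 MJ/h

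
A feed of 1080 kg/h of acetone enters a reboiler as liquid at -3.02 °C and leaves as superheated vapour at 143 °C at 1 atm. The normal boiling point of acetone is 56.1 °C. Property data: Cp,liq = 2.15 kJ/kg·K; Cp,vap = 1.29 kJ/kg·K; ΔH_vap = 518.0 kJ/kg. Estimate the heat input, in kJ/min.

Q = 13600 kJ/min

liquid -3.02→56.1 °C: 127.11 kJ/kg
vaporisation at 56.1 °C: 518 kJ/kg
vapour 56.1→143 °C: 112.1 kJ/kg
Δh = 127.11 + 518 + 112.1 = 757.21 kJ/kg
Q = ṁ·Δh = 1080 kg/h × 757.21 kJ/kg = 817790 kJ/h
|Q| = 227.16 kW = 13630 kJ/min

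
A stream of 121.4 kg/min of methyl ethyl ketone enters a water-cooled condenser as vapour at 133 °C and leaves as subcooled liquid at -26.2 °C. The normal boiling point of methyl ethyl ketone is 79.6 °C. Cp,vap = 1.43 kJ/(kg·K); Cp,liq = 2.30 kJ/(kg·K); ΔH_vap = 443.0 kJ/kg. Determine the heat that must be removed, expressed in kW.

Q_c = 1540 kW

vapour 133→79.6 °C: -76.362 kJ/kg
condensation at 79.6 °C: -443 kJ/kg
liquid 79.6→-26.2 °C: -243.34 kJ/kg
Δh = -76.362 + -443 + -243.34 = -762.7 kJ/kg
Q = ṁ·Δh = 121.4 kg/min × -762.7 kJ/kg = -92592 kJ/min
|Q| = 1543.2 kW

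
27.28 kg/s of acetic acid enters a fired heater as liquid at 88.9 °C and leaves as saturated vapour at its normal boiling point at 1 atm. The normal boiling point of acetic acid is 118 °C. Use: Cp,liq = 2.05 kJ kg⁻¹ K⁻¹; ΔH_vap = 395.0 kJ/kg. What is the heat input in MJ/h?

liquid 88.9→118 °C: 59.655 kJ/kg
vaporisation at 118 °C: 395 kJ/kg
Δh = 59.655 + 395 = 454.65 kJ/kg
Q = ṁ·Δh = 27.28 kg/s × 454.65 kJ/kg = 12403 kJ/s
|Q| = 12403 kW = 44651 MJ/h

Q = 44700 MJ/h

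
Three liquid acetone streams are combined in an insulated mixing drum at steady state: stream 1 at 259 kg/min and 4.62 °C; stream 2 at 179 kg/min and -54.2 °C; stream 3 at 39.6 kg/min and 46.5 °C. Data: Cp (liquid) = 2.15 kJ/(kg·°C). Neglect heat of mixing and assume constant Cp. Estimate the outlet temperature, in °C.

Energy balance with Q = 0: Σ ṁᵢCp,ᵢ(T_out − Tᵢ) = 0
Σ ṁᵢCp,ᵢTᵢ = 259×2.15×4.62 + 179×2.15×-54.2 + 39.6×2.15×46.5 = -14327
Σ ṁᵢCp,ᵢ = 259×2.15 + 179×2.15 + 39.6×2.15 = 1026.8
T_out = -14327 / 1026.8 = -13.953 °C

T_out = -14.0 °C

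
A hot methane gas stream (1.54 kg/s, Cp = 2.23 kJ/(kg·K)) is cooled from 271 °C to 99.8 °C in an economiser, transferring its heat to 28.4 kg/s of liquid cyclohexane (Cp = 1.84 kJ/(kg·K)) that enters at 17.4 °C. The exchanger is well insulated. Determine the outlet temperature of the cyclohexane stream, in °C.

T_c,out = 28.7 °C

Heat released by hot stream: Q = 1.54 × 2.23 × (271 − 99.8) = 587.94 kJ/s
Energy balance on cold side (adiabatic exchanger): Q = ṁ_c·Cp_c·(T_c,out − T_c,in)
T_c,out = 17.4 + 587.94/(28.4 × 1.84) = 28.651 °C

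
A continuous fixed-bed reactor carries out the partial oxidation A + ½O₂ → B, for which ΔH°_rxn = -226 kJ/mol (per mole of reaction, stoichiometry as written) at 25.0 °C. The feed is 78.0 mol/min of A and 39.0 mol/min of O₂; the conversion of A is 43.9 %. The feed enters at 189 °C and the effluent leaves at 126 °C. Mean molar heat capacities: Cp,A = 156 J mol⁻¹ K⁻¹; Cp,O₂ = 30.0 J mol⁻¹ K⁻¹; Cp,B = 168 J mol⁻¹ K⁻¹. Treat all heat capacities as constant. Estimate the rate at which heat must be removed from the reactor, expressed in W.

Extent of reaction ξ = 0.439 × 78.0 = 34.242 mol/min
Reaction term: ξ·ΔH°_rxn = 34.242 × -226 = -7738.7 kJ/min
Sensible, feed 189→25 °C: -2187.4 kJ/min
Outlet flows (mol/min): A 43.758, O₂ 21.879, B 34.242
Sensible, products 25→126 °C: 1336.8 kJ/min
Q = ΔH = -8589.4 kJ/min = -143.16 kW
Heat removed = 143160 W

Q_out = 143000 W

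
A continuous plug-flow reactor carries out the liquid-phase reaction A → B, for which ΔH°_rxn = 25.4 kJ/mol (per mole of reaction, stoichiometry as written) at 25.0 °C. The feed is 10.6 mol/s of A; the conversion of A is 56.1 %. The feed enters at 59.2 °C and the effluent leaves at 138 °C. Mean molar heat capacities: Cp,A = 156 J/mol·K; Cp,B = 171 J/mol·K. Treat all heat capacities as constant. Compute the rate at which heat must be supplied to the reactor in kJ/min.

Extent of reaction ξ = 0.561 × 10.6 = 5.9466 mol/s
Reaction term: ξ·ΔH°_rxn = 5.9466 × 25.4 = 151.04 kJ/s
Sensible, feed 59.2→25 °C: -56.553 kJ/s
Outlet flows (mol/s): A 4.6534, B 5.9466
Sensible, products 25→138 °C: 196.94 kJ/s
Q = ΔH = 291.43 kJ/s = 291.43 kW
Heat supplied = 17486 kJ/min

Q_in = 17500 kJ/min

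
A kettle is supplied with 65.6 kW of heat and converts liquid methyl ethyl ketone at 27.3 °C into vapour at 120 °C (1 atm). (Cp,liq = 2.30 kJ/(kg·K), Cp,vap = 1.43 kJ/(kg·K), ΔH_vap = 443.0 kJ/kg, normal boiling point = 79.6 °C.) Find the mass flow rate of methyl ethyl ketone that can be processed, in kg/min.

Δh = 2.30×(79.6−27.3) + 443.0 + 1.43×(120−79.6) = 621.06 kJ/kg
Q = 65.6 kW = 65.6 kJ/s = 3936 kJ/min
ṁ = Q/Δh = 3936 / 621.06 = 6.3375 kg/min

ṁ = 6.34 kg/min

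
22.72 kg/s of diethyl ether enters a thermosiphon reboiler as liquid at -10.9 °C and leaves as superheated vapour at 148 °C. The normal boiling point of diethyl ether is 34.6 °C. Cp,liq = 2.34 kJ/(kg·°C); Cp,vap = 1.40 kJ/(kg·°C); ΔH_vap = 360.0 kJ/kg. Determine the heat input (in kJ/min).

liquid -10.9→34.6 °C: 106.47 kJ/kg
vaporisation at 34.6 °C: 360 kJ/kg
vapour 34.6→148 °C: 158.76 kJ/kg
Δh = 106.47 + 360 + 158.76 = 625.23 kJ/kg
Q = ṁ·Δh = 22.72 kg/s × 625.23 kJ/kg = 14205 kJ/s
|Q| = 14205 kW = 852310 kJ/min

Q = 852000 kJ/min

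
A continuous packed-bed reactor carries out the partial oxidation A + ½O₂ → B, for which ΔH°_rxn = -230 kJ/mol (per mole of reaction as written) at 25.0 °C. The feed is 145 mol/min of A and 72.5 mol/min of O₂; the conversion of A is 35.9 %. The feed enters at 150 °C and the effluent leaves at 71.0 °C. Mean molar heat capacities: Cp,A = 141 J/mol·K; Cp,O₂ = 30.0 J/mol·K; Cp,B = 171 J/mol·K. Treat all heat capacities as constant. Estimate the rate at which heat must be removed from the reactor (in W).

Q_out = 229000 W

Extent of reaction ξ = 0.359 × 145 = 52.055 mol/min
Reaction term: ξ·ΔH°_rxn = 52.055 × -230 = -11973 kJ/min
Sensible, feed 150→25 °C: -2827.5 kJ/min
Outlet flows (mol/min): A 92.945, O₂ 46.472, B 52.055
Sensible, products 25→71.0 °C: 1076.4 kJ/min
Q = ΔH = -13724 kJ/min = -228.73 kW
Heat removed = 228730 W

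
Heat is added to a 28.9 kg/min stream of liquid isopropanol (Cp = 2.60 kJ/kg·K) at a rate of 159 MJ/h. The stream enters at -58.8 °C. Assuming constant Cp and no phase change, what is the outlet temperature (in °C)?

Q = 159 MJ/h = 2650 kJ/min
ΔT = Q/(ṁ·Cp) = 2650/(28.9×2.60) = 35.268 K
T_out = -58.8 + 35.268 = -23.532 °C

T_out = -23.5 °C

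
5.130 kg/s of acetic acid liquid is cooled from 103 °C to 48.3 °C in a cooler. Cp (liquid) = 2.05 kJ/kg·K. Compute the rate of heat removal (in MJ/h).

Q = ṁ·Cp·ΔT = 5.130 × 2.05 × (48.3 − 103) = -575.25 kJ/s
Cooling duty = 2070.9 MJ/h

Q_c = 2070 MJ/h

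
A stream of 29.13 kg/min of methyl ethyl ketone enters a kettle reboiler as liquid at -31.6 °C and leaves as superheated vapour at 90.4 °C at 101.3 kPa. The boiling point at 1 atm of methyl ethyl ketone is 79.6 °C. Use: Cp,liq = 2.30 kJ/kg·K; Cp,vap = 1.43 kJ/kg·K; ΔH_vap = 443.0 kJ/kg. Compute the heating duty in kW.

liquid -31.6→79.6 °C: 255.76 kJ/kg
vaporisation at 79.6 °C: 443 kJ/kg
vapour 79.6→90.4 °C: 15.444 kJ/kg
Δh = 255.76 + 443 + 15.444 = 714.2 kJ/kg
Q = ṁ·Δh = 29.13 kg/min × 714.2 kJ/kg = 20805 kJ/min
|Q| = 346.75 kW

Q = 347 kW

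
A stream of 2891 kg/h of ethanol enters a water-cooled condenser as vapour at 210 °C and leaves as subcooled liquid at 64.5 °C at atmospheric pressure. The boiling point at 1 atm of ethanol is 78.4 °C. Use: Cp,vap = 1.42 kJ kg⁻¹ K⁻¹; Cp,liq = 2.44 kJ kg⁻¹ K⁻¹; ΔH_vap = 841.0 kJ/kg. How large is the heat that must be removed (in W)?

Q_c = 853000 W

vapour 210→78.4 °C: -186.87 kJ/kg
condensation at 78.4 °C: -841 kJ/kg
liquid 78.4→64.5 °C: -33.916 kJ/kg
Δh = -186.87 + -841 + -33.916 = -1061.8 kJ/kg
Q = ṁ·Δh = 2891 kg/h × -1061.8 kJ/kg = -3.0696e+06 kJ/h
|Q| = 852.67 kW = 852670 W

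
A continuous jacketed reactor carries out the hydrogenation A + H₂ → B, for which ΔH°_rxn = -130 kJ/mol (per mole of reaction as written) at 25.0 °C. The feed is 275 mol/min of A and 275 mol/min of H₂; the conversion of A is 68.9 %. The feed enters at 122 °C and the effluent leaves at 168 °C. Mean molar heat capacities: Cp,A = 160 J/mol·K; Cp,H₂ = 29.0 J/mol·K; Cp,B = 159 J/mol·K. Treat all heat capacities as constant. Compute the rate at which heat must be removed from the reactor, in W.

Q_out = 384000 W

Extent of reaction ξ = 0.689 × 275 = 189.47 mol/min
Reaction term: ξ·ΔH°_rxn = 189.47 × -130 = -24632 kJ/min
Sensible, feed 122→25 °C: -5041.6 kJ/min
Outlet flows (mol/min): A 85.525, H₂ 85.525, B 189.47
Sensible, products 25→168 °C: 6619.6 kJ/min
Q = ΔH = -23054 kJ/min = -384.23 kW
Heat removed = 384230 W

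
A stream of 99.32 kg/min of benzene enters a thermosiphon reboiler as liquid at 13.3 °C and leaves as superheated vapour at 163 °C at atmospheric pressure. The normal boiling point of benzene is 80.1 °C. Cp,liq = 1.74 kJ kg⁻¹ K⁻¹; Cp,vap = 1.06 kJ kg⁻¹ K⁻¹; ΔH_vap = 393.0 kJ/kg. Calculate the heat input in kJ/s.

liquid 13.3→80.1 °C: 116.23 kJ/kg
vaporisation at 80.1 °C: 393 kJ/kg
vapour 80.1→163 °C: 87.874 kJ/kg
Δh = 116.23 + 393 + 87.874 = 597.11 kJ/kg
Q = ṁ·Δh = 99.32 kg/min × 597.11 kJ/kg = 59305 kJ/min
|Q| = 988.41 kW

Q = 988 kJ/s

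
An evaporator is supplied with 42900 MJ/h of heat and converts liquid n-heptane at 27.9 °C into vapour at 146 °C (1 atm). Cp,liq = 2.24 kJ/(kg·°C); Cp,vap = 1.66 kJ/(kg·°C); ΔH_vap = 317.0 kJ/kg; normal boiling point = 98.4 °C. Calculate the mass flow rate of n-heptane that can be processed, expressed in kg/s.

Δh = 2.24×(98.4−27.9) + 317.0 + 1.66×(146−98.4) = 553.94 kJ/kg
Q = 42900 MJ/h = 11917 kJ/s = 11917 kJ/s
ṁ = Q/Δh = 11917 / 553.94 = 21.513 kg/s

ṁ = 21.5 kg/s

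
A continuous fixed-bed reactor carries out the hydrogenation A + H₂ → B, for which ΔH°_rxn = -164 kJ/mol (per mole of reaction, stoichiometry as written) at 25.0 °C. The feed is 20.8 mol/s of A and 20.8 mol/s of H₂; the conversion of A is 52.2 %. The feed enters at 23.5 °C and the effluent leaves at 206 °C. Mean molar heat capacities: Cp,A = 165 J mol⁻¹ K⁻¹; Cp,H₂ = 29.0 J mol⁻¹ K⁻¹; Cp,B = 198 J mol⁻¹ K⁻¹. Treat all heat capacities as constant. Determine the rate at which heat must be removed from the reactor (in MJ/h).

Q_out = 3730 MJ/h

Extent of reaction ξ = 0.522 × 20.8 = 10.858 mol/s
Reaction term: ξ·ΔH°_rxn = 10.858 × -164 = -1780.6 kJ/s
Sensible, feed 23.5→25 °C: 6.0528 kJ/s
Outlet flows (mol/s): A 9.9424, H₂ 9.9424, B 10.858
Sensible, products 25→206 °C: 738.23 kJ/s
Q = ΔH = -1036.4 kJ/s = -1036.4 kW
Heat removed = 3730.9 MJ/h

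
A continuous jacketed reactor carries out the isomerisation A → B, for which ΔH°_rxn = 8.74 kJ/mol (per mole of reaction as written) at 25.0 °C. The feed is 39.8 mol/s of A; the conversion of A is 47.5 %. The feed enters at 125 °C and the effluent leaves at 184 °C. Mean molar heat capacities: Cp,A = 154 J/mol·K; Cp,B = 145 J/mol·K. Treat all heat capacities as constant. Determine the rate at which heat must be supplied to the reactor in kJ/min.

Q_in = 30000 kJ/min

Extent of reaction ξ = 0.475 × 39.8 = 18.905 mol/s
Reaction term: ξ·ΔH°_rxn = 18.905 × 8.74 = 165.23 kJ/s
Sensible, feed 125→25 °C: -612.92 kJ/s
Outlet flows (mol/s): A 20.895, B 18.905
Sensible, products 25→184 °C: 947.49 kJ/s
Q = ΔH = 499.8 kJ/s = 499.8 kW
Heat supplied = 29988 kJ/min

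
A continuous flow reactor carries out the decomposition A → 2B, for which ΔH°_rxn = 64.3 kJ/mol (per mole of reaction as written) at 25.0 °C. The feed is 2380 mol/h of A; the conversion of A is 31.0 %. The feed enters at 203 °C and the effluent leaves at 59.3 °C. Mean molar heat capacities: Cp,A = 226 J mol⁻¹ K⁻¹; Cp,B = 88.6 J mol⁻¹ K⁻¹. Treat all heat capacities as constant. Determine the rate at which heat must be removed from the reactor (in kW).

Q_out = 8.64 kW

Extent of reaction ξ = 0.310 × 2380 = 737.8 mol/h
Reaction term: ξ·ΔH°_rxn = 737.8 × 64.3 = 47441 kJ/h
Sensible, feed 203→25 °C: -95743 kJ/h
Outlet flows (mol/h): A 1642.2, B 1475.6
Sensible, products 25→59.3 °C: 17214 kJ/h
Q = ΔH = -31088 kJ/h = -8.6355 kW
Heat removed = 8.6355 kW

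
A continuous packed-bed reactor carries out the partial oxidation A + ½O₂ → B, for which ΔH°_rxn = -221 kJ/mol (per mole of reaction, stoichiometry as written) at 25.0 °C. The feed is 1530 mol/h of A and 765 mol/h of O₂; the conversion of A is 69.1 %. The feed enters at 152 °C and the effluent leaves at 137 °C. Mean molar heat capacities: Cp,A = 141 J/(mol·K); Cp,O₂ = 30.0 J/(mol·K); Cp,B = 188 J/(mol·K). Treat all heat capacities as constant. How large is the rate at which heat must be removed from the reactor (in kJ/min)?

Q_out = 3890 kJ/min

Extent of reaction ξ = 0.691 × 1530 = 1057.2 mol/h
Reaction term: ξ·ΔH°_rxn = 1057.2 × -221 = -233650 kJ/h
Sensible, feed 152→25 °C: -30312 kJ/h
Outlet flows (mol/h): A 472.77, O₂ 236.38, B 1057.2
Sensible, products 25→137 °C: 30521 kJ/h
Q = ΔH = -233440 kJ/h = -64.844 kW
Heat removed = 3890.6 kJ/min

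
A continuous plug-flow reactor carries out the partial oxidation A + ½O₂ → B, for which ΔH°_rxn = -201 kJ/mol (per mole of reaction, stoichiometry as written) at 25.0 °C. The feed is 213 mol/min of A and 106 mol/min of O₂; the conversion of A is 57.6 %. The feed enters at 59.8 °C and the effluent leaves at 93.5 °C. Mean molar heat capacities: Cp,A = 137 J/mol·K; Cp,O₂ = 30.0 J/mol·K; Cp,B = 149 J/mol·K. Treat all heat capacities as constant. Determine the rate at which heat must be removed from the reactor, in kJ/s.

Extent of reaction ξ = 0.576 × 213 = 122.69 mol/min
Reaction term: ξ·ΔH°_rxn = 122.69 × -201 = -24660 kJ/min
Sensible, feed 59.8→25 °C: -1126.2 kJ/min
Outlet flows (mol/min): A 90.312, O₂ 44.656, B 122.69
Sensible, products 25→93.5 °C: 2191.5 kJ/min
Q = ΔH = -23595 kJ/min = -393.25 kW
Heat removed = 393.25 kJ/s

Q_out = 393 kJ/s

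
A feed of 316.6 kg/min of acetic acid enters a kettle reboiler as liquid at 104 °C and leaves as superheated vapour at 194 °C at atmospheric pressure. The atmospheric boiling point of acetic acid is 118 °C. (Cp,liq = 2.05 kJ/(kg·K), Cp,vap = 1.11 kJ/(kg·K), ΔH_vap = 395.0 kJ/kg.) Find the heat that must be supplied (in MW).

Q = 2.68 MW

liquid 104→118 °C: 28.7 kJ/kg
vaporisation at 118 °C: 395 kJ/kg
vapour 118→194 °C: 84.36 kJ/kg
Δh = 28.7 + 395 + 84.36 = 508.06 kJ/kg
Q = ṁ·Δh = 316.6 kg/min × 508.06 kJ/kg = 160850 kJ/min
|Q| = 2680.9 kW = 2.6809 MW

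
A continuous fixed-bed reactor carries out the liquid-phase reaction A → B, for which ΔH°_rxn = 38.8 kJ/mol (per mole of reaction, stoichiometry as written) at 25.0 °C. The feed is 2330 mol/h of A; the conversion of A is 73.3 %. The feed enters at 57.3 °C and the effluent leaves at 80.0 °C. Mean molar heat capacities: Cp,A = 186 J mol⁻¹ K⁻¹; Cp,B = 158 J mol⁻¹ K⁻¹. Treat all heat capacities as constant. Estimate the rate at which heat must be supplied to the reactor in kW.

Q_in = 20.4 kW

Extent of reaction ξ = 0.733 × 2330 = 1707.9 mol/h
Reaction term: ξ·ΔH°_rxn = 1707.9 × 38.8 = 66266 kJ/h
Sensible, feed 57.3→25 °C: -13998 kJ/h
Outlet flows (mol/h): A 622.11, B 1707.9
Sensible, products 25→80.0 °C: 21206 kJ/h
Q = ΔH = 73474 kJ/h = 20.409 kW
Heat supplied = 20.409 kW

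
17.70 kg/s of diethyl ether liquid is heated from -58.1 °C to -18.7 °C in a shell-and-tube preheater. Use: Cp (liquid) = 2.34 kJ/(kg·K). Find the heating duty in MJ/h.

Q = 5870 MJ/h

Q = ṁ·Cp·ΔT = 17.70 × 2.34 × (-18.7 − -58.1) = 1631.9 kJ/s
Heating duty = 5874.7 MJ/h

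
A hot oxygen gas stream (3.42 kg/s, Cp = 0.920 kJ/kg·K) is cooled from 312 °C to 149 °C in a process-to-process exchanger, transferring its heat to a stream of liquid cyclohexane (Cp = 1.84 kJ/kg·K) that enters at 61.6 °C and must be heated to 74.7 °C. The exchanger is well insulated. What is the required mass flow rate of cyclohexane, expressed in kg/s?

Heat released by hot stream: Q = 3.42 × 0.920 × (312 − 149) = 512.86 kJ/s
Energy balance on cold side (adiabatic exchanger): Q = ṁ_c·Cp_c·(T_c,out − T_c,in)
ṁ_c = 512.86 / [1.84 × (74.7 − 61.6)] = 21.277 kg/s

ṁ_c = 21.3 kg/s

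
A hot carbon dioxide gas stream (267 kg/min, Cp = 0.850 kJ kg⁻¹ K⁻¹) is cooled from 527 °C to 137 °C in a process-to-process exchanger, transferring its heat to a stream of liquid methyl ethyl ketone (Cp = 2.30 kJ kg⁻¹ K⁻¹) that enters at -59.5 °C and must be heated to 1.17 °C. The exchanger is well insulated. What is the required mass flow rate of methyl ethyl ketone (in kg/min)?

Heat released by hot stream: Q = 267 × 0.850 × (527 − 137) = 88510 kJ/min
Energy balance on cold side (adiabatic exchanger): Q = ṁ_c·Cp_c·(T_c,out − T_c,in)
ṁ_c = 88510 / [2.30 × (1.17 − -59.5)] = 634.3 kg/min

ṁ_c = 634 kg/min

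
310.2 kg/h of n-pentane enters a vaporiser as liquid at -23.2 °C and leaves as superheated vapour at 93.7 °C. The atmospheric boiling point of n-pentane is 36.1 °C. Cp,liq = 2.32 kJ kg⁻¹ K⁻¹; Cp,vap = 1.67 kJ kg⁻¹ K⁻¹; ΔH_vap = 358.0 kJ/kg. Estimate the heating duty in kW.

Q = 51.0 kW

liquid -23.2→36.1 °C: 137.58 kJ/kg
vaporisation at 36.1 °C: 358 kJ/kg
vapour 36.1→93.7 °C: 96.192 kJ/kg
Δh = 137.58 + 358 + 96.192 = 591.77 kJ/kg
Q = ṁ·Δh = 310.2 kg/h × 591.77 kJ/kg = 183570 kJ/h
|Q| = 50.991 kW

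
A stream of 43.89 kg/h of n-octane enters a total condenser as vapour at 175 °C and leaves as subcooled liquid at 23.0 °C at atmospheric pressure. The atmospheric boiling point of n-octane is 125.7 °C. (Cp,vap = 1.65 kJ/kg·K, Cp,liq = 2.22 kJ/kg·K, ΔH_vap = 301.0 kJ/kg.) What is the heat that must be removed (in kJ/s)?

Q_c = 7.44 kJ/s

vapour 175→125.7 °C: -81.345 kJ/kg
condensation at 125.7 °C: -301 kJ/kg
liquid 125.7→23.0 °C: -227.99 kJ/kg
Δh = -81.345 + -301 + -227.99 = -610.34 kJ/kg
Q = ṁ·Δh = 43.89 kg/h × -610.34 kJ/kg = -26788 kJ/h
|Q| = 7.441 kW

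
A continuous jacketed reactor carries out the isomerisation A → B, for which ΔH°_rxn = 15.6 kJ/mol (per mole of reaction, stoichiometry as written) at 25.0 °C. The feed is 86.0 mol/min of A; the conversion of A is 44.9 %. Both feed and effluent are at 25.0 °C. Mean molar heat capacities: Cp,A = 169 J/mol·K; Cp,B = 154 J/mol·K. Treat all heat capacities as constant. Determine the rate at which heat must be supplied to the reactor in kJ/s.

Q_in = 10.0 kJ/s

Extent of reaction ξ = 0.449 × 86.0 = 38.614 mol/min
Reaction term: ξ·ΔH°_rxn = 38.614 × 15.6 = 602.38 kJ/min
Q = ΔH = 602.38 kJ/min = 10.04 kW
Heat supplied = 10.04 kJ/s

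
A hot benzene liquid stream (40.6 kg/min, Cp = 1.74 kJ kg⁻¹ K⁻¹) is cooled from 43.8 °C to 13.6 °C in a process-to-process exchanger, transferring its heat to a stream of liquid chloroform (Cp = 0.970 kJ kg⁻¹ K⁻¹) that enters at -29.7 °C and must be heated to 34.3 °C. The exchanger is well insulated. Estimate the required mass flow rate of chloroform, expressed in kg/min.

Heat released by hot stream: Q = 40.6 × 1.74 × (43.8 − 13.6) = 2133.4 kJ/min
Energy balance on cold side (adiabatic exchanger): Q = ṁ_c·Cp_c·(T_c,out − T_c,in)
ṁ_c = 2133.4 / [0.970 × (34.3 − -29.7)] = 34.366 kg/min

ṁ_c = 34.4 kg/min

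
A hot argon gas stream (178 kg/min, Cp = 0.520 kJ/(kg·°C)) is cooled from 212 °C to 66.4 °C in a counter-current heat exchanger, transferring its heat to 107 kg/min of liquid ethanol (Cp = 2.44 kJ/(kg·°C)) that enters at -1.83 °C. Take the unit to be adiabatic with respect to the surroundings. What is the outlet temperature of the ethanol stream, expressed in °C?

Heat released by hot stream: Q = 178 × 0.520 × (212 − 66.4) = 13477 kJ/min
Energy balance on cold side (adiabatic exchanger): Q = ṁ_c·Cp_c·(T_c,out − T_c,in)
T_c,out = -1.83 + 13477/(107 × 2.44) = 49.789 °C

T_c,out = 49.8 °C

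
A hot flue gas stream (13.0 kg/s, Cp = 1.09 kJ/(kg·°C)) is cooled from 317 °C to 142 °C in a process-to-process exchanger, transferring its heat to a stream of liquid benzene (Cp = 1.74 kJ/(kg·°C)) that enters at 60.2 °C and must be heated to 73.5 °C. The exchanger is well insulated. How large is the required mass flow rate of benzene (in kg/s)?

ṁ_c = 107 kg/s

Heat released by hot stream: Q = 13.0 × 1.09 × (317 − 142) = 2479.8 kJ/s
Energy balance on cold side (adiabatic exchanger): Q = ṁ_c·Cp_c·(T_c,out − T_c,in)
ṁ_c = 2479.8 / [1.74 × (73.5 − 60.2)] = 107.15 kg/s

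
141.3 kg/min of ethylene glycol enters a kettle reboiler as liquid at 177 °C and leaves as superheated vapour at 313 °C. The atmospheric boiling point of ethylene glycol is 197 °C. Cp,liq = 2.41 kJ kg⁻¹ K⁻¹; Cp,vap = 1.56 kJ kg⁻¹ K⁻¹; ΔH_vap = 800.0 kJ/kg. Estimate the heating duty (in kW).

Q = 2420 kW

liquid 177→197 °C: 48.2 kJ/kg
vaporisation at 197 °C: 800 kJ/kg
vapour 197→313 °C: 180.96 kJ/kg
Δh = 48.2 + 800 + 180.96 = 1029.2 kJ/kg
Q = ṁ·Δh = 141.3 kg/min × 1029.2 kJ/kg = 145420 kJ/min
|Q| = 2423.7 kW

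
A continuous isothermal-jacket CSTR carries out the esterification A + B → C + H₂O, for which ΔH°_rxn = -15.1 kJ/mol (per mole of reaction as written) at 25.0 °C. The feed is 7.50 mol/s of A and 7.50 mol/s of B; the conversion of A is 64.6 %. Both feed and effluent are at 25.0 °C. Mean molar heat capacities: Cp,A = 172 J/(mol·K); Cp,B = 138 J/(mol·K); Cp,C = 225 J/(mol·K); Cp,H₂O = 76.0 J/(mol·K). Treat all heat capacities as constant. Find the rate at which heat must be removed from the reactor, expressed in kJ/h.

Q_out = 263000 kJ/h

Extent of reaction ξ = 0.646 × 7.50 = 4.845 mol/s
Reaction term: ξ·ΔH°_rxn = 4.845 × -15.1 = -73.159 kJ/s
Q = ΔH = -73.159 kJ/s = -73.159 kW
Heat removed = 263370 kJ/h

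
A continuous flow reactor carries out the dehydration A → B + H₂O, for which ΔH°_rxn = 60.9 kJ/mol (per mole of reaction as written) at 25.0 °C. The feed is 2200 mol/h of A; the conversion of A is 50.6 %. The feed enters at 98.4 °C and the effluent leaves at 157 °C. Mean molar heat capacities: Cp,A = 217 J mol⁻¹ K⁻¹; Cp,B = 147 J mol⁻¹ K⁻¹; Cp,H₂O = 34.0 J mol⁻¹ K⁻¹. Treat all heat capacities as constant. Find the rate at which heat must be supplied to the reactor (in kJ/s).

Q_in = 25.1 kJ/s

Extent of reaction ξ = 0.506 × 2200 = 1113.2 mol/h
Reaction term: ξ·ΔH°_rxn = 1113.2 × 60.9 = 67794 kJ/h
Sensible, feed 98.4→25 °C: -35041 kJ/h
Outlet flows (mol/h): A 1086.8, B 1113.2, H₂O 1113.2
Sensible, products 25→157 °C: 57727 kJ/h
Q = ΔH = 90480 kJ/h = 25.133 kW
Heat supplied = 25.133 kJ/s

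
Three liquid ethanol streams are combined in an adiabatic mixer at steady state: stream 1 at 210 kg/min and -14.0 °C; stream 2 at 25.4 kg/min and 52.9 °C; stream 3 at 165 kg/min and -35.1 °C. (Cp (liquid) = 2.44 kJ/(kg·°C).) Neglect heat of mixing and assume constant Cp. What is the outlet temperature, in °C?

Energy balance with Q = 0: Σ ṁᵢCp,ᵢ(T_out − Tᵢ) = 0
T_out = Σ ṁᵢCp,ᵢTᵢ / Σ ṁᵢCp,ᵢ
      = -18026 / 976.98 = -18.451 °C

T_out = -18.5 °C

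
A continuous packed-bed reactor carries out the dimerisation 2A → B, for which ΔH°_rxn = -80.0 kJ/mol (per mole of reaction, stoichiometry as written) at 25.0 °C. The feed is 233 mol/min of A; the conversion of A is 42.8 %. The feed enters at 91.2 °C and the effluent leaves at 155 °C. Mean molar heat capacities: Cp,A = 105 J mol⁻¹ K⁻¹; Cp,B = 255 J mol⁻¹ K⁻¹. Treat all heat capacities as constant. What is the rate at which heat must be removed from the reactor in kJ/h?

Q_out = 128000 kJ/h

Extent of reaction ξ = 0.428 × 233 / 2 = 49.862 mol/min
Reaction term: ξ·ΔH°_rxn = 49.862 × -80.0 = -3989 kJ/min
Sensible, feed 91.2→25 °C: -1619.6 kJ/min
Outlet flows (mol/min): A 133.28, B 49.862
Sensible, products 25→155 °C: 3472.1 kJ/min
Q = ΔH = -2136.4 kJ/min = -35.607 kW
Heat removed = 128180 kJ/h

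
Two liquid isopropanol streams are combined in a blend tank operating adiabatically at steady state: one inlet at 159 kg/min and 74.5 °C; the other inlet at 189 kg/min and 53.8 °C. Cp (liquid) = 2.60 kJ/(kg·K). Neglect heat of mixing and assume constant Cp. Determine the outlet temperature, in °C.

T_out = 63.3 °C

Adiabatic, steady state ⇒ Σ ṁᵢCp,ᵢ(T_out − Tᵢ) = 0
Σ ṁᵢCp,ᵢTᵢ = 159×2.60×74.5 + 189×2.60×53.8 = 57236
Σ ṁᵢCp,ᵢ = 159×2.60 + 189×2.60 = 904.8
T_out = 57236 / 904.8 = 63.258 °C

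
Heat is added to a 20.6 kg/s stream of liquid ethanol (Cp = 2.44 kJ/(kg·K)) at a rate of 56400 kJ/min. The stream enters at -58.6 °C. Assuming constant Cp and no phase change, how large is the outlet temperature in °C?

Q = 56400 kJ/min = 940 kJ/s
ΔT = Q/(ṁ·Cp) = 940/(20.6×2.44) = 18.701 K
T_out = -58.6 + 18.701 = -39.899 °C

T_out = -39.9 °C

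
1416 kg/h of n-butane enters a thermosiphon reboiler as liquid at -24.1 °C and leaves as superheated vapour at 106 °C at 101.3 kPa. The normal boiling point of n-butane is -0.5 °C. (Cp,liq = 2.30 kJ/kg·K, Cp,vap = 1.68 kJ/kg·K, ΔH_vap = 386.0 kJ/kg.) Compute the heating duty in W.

Q = 244000 W

liquid -24.1→-0.5 °C: 54.28 kJ/kg
vaporisation at -0.5 °C: 386 kJ/kg
vapour -0.5→106 °C: 178.92 kJ/kg
Δh = 54.28 + 386 + 178.92 = 619.2 kJ/kg
Q = ṁ·Δh = 1416 kg/h × 619.2 kJ/kg = 876790 kJ/h
|Q| = 243.55 kW = 243550 W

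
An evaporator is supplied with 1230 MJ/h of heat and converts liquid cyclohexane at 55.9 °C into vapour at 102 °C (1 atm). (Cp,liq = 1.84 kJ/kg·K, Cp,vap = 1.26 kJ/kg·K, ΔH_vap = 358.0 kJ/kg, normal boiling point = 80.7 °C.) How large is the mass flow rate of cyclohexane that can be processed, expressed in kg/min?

Δh = 1.84×(80.7−55.9) + 358.0 + 1.26×(102−80.7) = 430.47 kJ/kg
Q = 1230 MJ/h = 341.67 kJ/s = 20500 kJ/min
ṁ = Q/Δh = 20500 / 430.47 = 47.622 kg/min

ṁ = 47.6 kg/min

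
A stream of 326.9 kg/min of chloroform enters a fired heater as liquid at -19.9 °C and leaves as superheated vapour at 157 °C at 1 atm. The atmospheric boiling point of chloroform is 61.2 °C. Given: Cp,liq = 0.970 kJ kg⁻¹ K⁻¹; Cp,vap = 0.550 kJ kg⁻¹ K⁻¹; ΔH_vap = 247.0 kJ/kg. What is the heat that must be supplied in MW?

liquid -19.9→61.2 °C: 78.667 kJ/kg
vaporisation at 61.2 °C: 247 kJ/kg
vapour 61.2→157 °C: 52.69 kJ/kg
Δh = 78.667 + 247 + 52.69 = 378.36 kJ/kg
Q = ṁ·Δh = 326.9 kg/min × 378.36 kJ/kg = 123680 kJ/min
|Q| = 2061.4 kW = 2.0614 MW

Q = 2.06 MW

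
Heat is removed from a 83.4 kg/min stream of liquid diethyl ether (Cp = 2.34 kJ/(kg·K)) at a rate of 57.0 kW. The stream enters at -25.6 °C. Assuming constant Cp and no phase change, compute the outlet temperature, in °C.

Q = 57.0 kW = 3420 kJ/min
ΔT = Q/(ṁ·Cp) = 3420/(83.4×2.34) = 17.524 K
T_out = -25.6 − 17.524 = -43.124 °C

T_out = -43.1 °C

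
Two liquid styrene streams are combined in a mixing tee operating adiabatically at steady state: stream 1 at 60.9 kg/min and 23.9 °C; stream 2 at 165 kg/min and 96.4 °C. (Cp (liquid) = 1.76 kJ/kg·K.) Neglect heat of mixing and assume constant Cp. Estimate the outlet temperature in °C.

Adiabatic, steady state ⇒ Σ ṁᵢCp,ᵢ(T_out − Tᵢ) = 0
Σ ṁᵢCp,ᵢTᵢ = 60.9×1.76×23.9 + 165×1.76×96.4 = 30556
Σ ṁᵢCp,ᵢ = 60.9×1.76 + 165×1.76 = 397.58
T_out = 30556 / 397.58 = 76.855 °C

T_out = 76.9 °C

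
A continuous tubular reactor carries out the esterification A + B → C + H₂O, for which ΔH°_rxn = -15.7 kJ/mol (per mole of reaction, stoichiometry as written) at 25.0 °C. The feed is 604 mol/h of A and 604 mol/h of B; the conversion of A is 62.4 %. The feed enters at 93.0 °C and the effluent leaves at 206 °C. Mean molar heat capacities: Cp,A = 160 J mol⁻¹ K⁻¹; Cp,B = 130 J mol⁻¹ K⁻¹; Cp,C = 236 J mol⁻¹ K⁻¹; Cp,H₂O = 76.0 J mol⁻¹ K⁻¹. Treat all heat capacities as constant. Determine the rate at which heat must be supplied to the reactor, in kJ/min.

Q_in = 256 kJ/min

Extent of reaction ξ = 0.624 × 604 = 376.9 mol/h
Reaction term: ξ·ΔH°_rxn = 376.9 × -15.7 = -5917.3 kJ/h
Sensible, feed 93.0→25 °C: -11911 kJ/h
Outlet flows (mol/h): A 227.1, B 227.1, C 376.9, H₂O 376.9
Sensible, products 25→206 °C: 33205 kJ/h
Q = ΔH = 15377 kJ/h = 4.2713 kW
Heat supplied = 256.28 kJ/min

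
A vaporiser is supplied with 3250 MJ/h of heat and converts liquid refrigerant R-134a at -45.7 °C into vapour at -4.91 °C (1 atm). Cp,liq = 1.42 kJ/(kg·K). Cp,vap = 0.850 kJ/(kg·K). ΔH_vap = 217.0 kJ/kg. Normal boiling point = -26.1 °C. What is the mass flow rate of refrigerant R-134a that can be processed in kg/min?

Δh = 1.42×(-26.1−-45.7) + 217.0 + 0.850×(-4.91−-26.1) = 262.84 kJ/kg
Q = 3250 MJ/h = 902.78 kJ/s = 54167 kJ/min
ṁ = Q/Δh = 54167 / 262.84 = 206.08 kg/min

ṁ = 206 kg/min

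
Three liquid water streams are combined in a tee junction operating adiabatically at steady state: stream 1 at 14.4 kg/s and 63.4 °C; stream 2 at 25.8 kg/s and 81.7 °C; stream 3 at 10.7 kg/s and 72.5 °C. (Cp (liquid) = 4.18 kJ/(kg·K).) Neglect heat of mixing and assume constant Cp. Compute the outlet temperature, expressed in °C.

Energy balance with Q = 0: Σ ṁᵢCp,ᵢ(T_out − Tᵢ) = 0
T_out = Σ ṁᵢCp,ᵢTᵢ / Σ ṁᵢCp,ᵢ
      = 15870 / 212.76 = 74.589 °C

T_out = 74.6 °C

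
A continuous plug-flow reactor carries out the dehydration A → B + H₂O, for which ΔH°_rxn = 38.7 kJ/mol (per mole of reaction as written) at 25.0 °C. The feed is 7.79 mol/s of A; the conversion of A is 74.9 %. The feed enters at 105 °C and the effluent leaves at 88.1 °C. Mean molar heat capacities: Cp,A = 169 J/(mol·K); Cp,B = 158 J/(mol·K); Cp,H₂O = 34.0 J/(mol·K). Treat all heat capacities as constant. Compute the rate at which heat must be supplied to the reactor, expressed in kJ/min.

Q_in = 12700 kJ/min

Extent of reaction ξ = 0.749 × 7.79 = 5.8347 mol/s
Reaction term: ξ·ΔH°_rxn = 5.8347 × 38.7 = 225.8 kJ/s
Sensible, feed 105→25 °C: -105.32 kJ/s
Outlet flows (mol/s): A 1.9553, B 5.8347, H₂O 5.8347
Sensible, products 25→88.1 °C: 91.54 kJ/s
Q = ΔH = 212.02 kJ/s = 212.02 kW
Heat supplied = 12721 kJ/min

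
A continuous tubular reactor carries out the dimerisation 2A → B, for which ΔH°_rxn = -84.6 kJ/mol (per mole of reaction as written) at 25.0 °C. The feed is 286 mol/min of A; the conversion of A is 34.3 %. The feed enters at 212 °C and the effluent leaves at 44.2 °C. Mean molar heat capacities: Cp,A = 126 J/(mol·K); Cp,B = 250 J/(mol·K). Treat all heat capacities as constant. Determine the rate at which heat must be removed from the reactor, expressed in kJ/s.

Extent of reaction ξ = 0.343 × 286 / 2 = 49.049 mol/min
Reaction term: ξ·ΔH°_rxn = 49.049 × -84.6 = -4149.5 kJ/min
Sensible, feed 212→25 °C: -6738.7 kJ/min
Outlet flows (mol/min): A 187.9, B 49.049
Sensible, products 25→44.2 °C: 690.01 kJ/min
Q = ΔH = -10198 kJ/min = -169.97 kW
Heat removed = 169.97 kJ/s

Q_out = 170 kJ/s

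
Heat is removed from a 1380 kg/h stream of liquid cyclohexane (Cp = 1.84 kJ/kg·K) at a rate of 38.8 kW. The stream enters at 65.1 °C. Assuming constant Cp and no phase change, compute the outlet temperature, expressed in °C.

Q = 38.8 kW = 139680 kJ/h
ΔT = Q/(ṁ·Cp) = 139680/(1380×1.84) = 55.009 K
T_out = 65.1 − 55.009 = 10.091 °C

T_out = 10.1 °C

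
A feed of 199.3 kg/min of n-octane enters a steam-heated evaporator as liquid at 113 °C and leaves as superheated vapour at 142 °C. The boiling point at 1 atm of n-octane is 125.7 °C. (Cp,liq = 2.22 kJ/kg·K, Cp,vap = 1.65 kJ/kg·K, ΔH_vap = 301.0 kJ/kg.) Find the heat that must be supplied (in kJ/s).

liquid 113→125.7 °C: 28.194 kJ/kg
vaporisation at 125.7 °C: 301 kJ/kg
vapour 125.7→142 °C: 26.895 kJ/kg
Δh = 28.194 + 301 + 26.895 = 356.09 kJ/kg
Q = ṁ·Δh = 199.3 kg/min × 356.09 kJ/kg = 70969 kJ/min
|Q| = 1182.8 kW

Q = 1180 kJ/s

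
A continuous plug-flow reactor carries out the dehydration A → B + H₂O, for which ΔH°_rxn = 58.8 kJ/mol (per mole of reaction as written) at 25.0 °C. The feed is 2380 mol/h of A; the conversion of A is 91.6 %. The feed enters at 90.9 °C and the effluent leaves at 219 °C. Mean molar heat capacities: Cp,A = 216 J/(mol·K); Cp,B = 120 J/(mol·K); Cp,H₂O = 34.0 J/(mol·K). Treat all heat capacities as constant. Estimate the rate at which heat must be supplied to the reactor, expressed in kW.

Q_in = 46.6 kW

Extent of reaction ξ = 0.916 × 2380 = 2180.1 mol/h
Reaction term: ξ·ΔH°_rxn = 2180.1 × 58.8 = 128190 kJ/h
Sensible, feed 90.9→25 °C: -33878 kJ/h
Outlet flows (mol/h): A 199.92, B 2180.1, H₂O 2180.1
Sensible, products 25→219 °C: 73510 kJ/h
Q = ΔH = 167820 kJ/h = 46.617 kW
Heat supplied = 46.617 kW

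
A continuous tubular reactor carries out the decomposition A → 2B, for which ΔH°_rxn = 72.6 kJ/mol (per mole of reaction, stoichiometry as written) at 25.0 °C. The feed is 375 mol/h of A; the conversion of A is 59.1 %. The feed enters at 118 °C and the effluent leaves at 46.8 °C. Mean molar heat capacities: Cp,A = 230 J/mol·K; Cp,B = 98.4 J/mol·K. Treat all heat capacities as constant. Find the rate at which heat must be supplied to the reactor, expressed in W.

Extent of reaction ξ = 0.591 × 375 = 221.62 mol/h
Reaction term: ξ·ΔH°_rxn = 221.62 × 72.6 = 16090 kJ/h
Sensible, feed 118→25 °C: -8021.2 kJ/h
Outlet flows (mol/h): A 153.38, B 443.25
Sensible, products 25→46.8 °C: 1719.8 kJ/h
Q = ΔH = 9788.6 kJ/h = 2.719 kW
Heat supplied = 2719 W

Q_in = 2720 W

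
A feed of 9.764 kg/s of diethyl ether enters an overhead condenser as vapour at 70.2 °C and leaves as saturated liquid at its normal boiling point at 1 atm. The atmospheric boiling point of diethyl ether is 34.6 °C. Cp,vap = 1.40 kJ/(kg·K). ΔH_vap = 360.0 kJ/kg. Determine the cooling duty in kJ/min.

vapour 70.2→34.6 °C: -49.84 kJ/kg
condensation at 34.6 °C: -360 kJ/kg
Δh = -49.84 + -360 = -409.84 kJ/kg
Q = ṁ·Δh = 9.764 kg/s × -409.84 kJ/kg = -4001.7 kJ/s
|Q| = 4001.7 kW = 240100 kJ/min

Q_c = 240000 kJ/min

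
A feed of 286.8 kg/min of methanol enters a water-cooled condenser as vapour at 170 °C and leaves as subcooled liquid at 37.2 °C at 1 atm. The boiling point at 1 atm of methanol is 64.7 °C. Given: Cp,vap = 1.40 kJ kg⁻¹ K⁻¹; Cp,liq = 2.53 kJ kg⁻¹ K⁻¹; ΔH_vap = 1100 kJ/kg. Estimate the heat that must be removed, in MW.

vapour 170→64.7 °C: -147.42 kJ/kg
condensation at 64.7 °C: -1100 kJ/kg
liquid 64.7→37.2 °C: -69.575 kJ/kg
Δh = -147.42 + -1100 + -69.575 = -1317 kJ/kg
Q = ṁ·Δh = 286.8 kg/min × -1317 kJ/kg = -377710 kJ/min
|Q| = 6295.2 kW = 6.2952 MW

Q_c = 6.30 MW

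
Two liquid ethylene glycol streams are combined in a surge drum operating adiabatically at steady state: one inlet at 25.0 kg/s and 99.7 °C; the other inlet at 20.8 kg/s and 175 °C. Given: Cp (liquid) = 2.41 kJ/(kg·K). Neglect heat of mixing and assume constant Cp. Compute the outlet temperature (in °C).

No heat crosses the boundary, so H_out = H_in.
Σ ṁᵢCp,ᵢTᵢ = 25.0×2.41×99.7 + 20.8×2.41×175 = 14779
Σ ṁᵢCp,ᵢ = 25.0×2.41 + 20.8×2.41 = 110.38
T_out = 14779 / 110.38 = 133.9 °C

T_out = 134 °C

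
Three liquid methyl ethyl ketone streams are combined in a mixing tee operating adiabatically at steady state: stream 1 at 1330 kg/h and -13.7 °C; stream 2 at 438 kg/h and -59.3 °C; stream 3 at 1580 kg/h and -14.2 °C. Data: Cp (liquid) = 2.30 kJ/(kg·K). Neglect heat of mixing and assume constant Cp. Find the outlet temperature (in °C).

T_out = -19.9 °C

Adiabatic, steady state ⇒ Σ ṁᵢCp,ᵢ(T_out − Tᵢ) = 0
Σ ṁᵢCp,ᵢTᵢ = 1330×2.30×-13.7 + 438×2.30×-59.3 + 1580×2.30×-14.2 = -153250
Σ ṁᵢCp,ᵢ = 1330×2.30 + 438×2.30 + 1580×2.30 = 7700.4
T_out = -153250 / 7700.4 = -19.902 °C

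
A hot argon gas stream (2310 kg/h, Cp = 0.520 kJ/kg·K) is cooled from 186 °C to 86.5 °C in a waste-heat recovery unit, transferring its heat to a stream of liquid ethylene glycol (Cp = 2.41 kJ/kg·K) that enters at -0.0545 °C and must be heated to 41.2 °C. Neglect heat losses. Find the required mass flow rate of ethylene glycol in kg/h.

ṁ_c = 1200 kg/h

Heat released by hot stream: Q = 2310 × 0.520 × (186 − 86.5) = 119520 kJ/h
Energy balance on cold side (adiabatic exchanger): Q = ṁ_c·Cp_c·(T_c,out − T_c,in)
ṁ_c = 119520 / [2.41 × (41.2 − -0.0545)] = 1202.1 kg/h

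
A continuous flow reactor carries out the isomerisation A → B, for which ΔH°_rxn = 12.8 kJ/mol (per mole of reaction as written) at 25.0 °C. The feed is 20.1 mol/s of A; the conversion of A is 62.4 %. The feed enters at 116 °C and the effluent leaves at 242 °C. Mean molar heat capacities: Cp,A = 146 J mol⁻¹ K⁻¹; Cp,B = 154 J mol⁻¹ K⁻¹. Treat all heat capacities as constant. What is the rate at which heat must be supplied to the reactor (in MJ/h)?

Q_in = 1990 MJ/h

Extent of reaction ξ = 0.624 × 20.1 = 12.542 mol/s
Reaction term: ξ·ΔH°_rxn = 12.542 × 12.8 = 160.54 kJ/s
Sensible, feed 116→25 °C: -267.05 kJ/s
Outlet flows (mol/s): A 7.5576, B 12.542
Sensible, products 25→242 °C: 658.58 kJ/s
Q = ΔH = 552.08 kJ/s = 552.08 kW
Heat supplied = 1987.5 MJ/h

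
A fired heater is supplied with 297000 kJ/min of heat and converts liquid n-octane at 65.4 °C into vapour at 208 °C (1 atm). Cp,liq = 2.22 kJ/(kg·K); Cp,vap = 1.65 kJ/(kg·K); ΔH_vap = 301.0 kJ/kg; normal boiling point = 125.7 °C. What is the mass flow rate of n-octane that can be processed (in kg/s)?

Δh = 2.22×(125.7−65.4) + 301.0 + 1.65×(208−125.7) = 570.66 kJ/kg
Q = 297000 kJ/min = 4950 kJ/s = 4950 kJ/s
ṁ = Q/Δh = 4950 / 570.66 = 8.6742 kg/s

ṁ = 8.67 kg/s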